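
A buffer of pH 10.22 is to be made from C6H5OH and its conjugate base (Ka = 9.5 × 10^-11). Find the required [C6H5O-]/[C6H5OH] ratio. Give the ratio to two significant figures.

pKa = -log(9.5 × 10^-11) = 10.022
pH = pKa + log(r) ⇒ log(r) = 10.22 − 10.022 = +0.198
r = [C6H5O-]/[C6H5OH] = 10^(+0.198) = 1.58

ratio = 1.6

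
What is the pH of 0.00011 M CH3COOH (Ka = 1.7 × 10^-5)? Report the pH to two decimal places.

CH3COOH ⇌ CH3COO- + H+
From the ICE table, Ka = [H+]²/(0.00011 − [H+]) = 1.7 × 10^-5.
The 5% rule fails; solving [H+]² + Ka·[H+] − Ka·C₀ = 0 exactly:
[H+] = (−Ka + √(Ka² + 4·Ka·C₀))/2 = 3.56 × 10^-5 M
pH = −log(3.56 × 10^-5) = 4.45

pH = 4.45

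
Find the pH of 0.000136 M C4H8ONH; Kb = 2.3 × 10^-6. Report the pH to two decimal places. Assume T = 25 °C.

C4H8ONH + H2O ⇌ C4H8ONH2+ + OH-
From the ICE table, Kb = x²/(0.000136 − x) = 2.3 × 10^-6.
Here C₀/Kb ≈ 59.1, so the small-x approximation fails. Use the quadratic:
x = (−Kb + √(Kb² + 4·Kb·C₀))/2 = 1.66 × 10^-5 M
pOH = 4.78, so pH = 14.00 − pOH = 9.22

pH = 9.22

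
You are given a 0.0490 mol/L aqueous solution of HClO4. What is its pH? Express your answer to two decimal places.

pH = 1.31

HClO4 is a strong acid and dissociates completely, so [H+] = 0.0490 M.
pH = -log(0.049) = 1.31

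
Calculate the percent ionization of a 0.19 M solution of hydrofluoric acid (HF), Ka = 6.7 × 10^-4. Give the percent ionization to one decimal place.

5.8%

HF ⇌ F- + H+; let x = [H+] at equilibrium.
Solve x² + 0.00067x − 0.000127 = 0 → x = 1.10 × 10^-2 M
Fraction ionized = 1.10 × 10^-2 / 0.19 = 0.0579 → 5.8%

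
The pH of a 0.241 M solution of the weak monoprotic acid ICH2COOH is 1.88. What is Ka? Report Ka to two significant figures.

Ka = 7.6 × 10^-4

[H+] = 10^(-1.88) = 1.32 × 10^-2 M
At equilibrium [HA] = 0.241 − 1.32 × 10^-2 = 2.28 × 10^-1 M
Ka = [H+][A-]/[HA] = (1.32 × 10^-2)² / 2.28 × 10^-1 = 7.6 × 10^-4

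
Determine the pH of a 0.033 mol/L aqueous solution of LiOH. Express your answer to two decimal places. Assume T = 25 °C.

LiOH is a strong base; [OH-] = 0.033 M.
pOH = -log(0.033) = 1.48
pH = 14.00 - 1.48 = 12.52

pH = 12.52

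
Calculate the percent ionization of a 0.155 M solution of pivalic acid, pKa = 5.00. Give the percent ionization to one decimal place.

(CH3)3CCOOH ⇌ (CH3)3CCOO- + H+; let x = [H+] at equilibrium.
Ka = 10^(−5.00) = 1.00 × 10^-5
x ≈ √(Ka·C₀) = √(1.00 × 10^-5 × 0.155) = 1.24 × 10^-3 M
% ionization = x/C₀ × 100% = 1.24 × 10^-3/0.155 × 100% = 0.8%

0.8%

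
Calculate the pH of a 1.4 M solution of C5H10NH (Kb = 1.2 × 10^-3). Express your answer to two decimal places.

C5H10NH + H2O ⇌ C5H10NH2+ + OH-
Kb = [OH-]²/(1.4 − [OH-]) = 1.2 × 10^-3
Neglecting [OH-] in the denominator: [OH-] = √(1.2 × 10^-3 × 1.4) = 4.10 × 10^-2 M
Check: 2.9% ionized — well under 5%, approximation valid.
pOH = 1.39, so pH = 14.00 − pOH = 12.61

pH = 12.61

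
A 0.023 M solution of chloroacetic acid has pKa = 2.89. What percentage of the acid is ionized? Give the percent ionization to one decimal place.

ClCH2COOH ⇌ ClCH2COO- + H+; let x = [H+] at equilibrium.
Ka = 10^(−2.89) = 1.29 × 10^-3
Ka = x²/(C₀ − x); solving the quadratic gives x = 4.84 × 10^-3 M.
% ionization = x/C₀ × 100% = 4.84 × 10^-3/0.023 × 100% = 21.0%

21.0%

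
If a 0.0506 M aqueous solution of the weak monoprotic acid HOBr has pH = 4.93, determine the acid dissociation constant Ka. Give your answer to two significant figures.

[H+] = 10^(-4.93) = 1.17 × 10^-5 M
At equilibrium [HA] = 0.0506 − 1.17 × 10^-5 = 5.06 × 10^-2 M
Ka = [H+][A-]/[HA] = (1.17 × 10^-5)² / 5.06 × 10^-2 = 2.7 × 10^-9

Ka = 2.7 × 10^-9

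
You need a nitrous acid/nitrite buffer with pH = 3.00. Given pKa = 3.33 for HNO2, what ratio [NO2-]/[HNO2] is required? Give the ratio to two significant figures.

ratio = 0.47

pH = pKa + log(r) ⇒ log(r) = 3.00 − 3.33 = -0.33
r = [NO2-]/[HNO2] = 10^(-0.33) = 0.468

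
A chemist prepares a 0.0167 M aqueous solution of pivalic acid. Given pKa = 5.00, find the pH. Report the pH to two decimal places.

(CH3)3CCOOH ⇌ (CH3)3CCOO- + H+
Ka = 10^(−5.00) = 1.00 × 10^-5
From the ICE table, Ka = [H+]²/(0.0167 − [H+]) = 1.00 × 10^-5.
Since Ka ≪ C₀, [H+] ≈ √(Ka·C₀) = 4.09 × 10^-4 M.
([H+]/C₀ = 2.4% < 5%, so the approximation holds.)
pH = −log[H+] = −log(4.09 × 10^-4) = 3.39

pH = 3.39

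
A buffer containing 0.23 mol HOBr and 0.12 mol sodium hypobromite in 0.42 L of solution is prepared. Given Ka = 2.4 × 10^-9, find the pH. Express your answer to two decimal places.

pH = 8.34

pKa = −log(2.4 × 10^-9) = 8.620
Using pH = pKa + log([base]/[acid]) with [base]/[acid] = 0.12/0.23:
pH = 8.620 + (-0.283) = 8.34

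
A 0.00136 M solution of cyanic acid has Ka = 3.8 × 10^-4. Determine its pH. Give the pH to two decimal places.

HOCN ⇌ OCN- + H+
Ka = x²/(0.00136 − x) = 3.8 × 10^-4
x is not negligible relative to C₀; solve x² + 0.00038·x − 5.17e-07 = 0.
x = (−Ka + √(Ka² + 4·Ka·C₀))/2 = 5.54 × 10^-4 M
pH = −log[H+] = −log(5.54 × 10^-4) = 3.26

pH = 3.26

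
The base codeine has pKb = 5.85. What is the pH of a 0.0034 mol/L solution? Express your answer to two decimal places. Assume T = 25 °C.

C18H21NO3 + H2O ⇌ C18H22NO3+ + OH-
Kb = 10^(−5.85) = 1.41 × 10^-6
From the ICE table, Kb = x²/(0.0034 − x) = 1.41 × 10^-6.
Since Kb ≪ C₀, x ≈ √(Kb·C₀) = 6.92 × 10^-5 M.
(x/C₀ = 2% < 5%, so the approximation holds.)
pOH = −log(6.92 × 10^-5) = 4.16; pH = 14.00 − 4.16 = 9.84

pH = 9.84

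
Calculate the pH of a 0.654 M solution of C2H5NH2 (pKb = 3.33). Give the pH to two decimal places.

pH = 12.24

C2H5NH2 + H2O ⇌ C2H5NH3+ + OH-
Kb = 10^(−3.33) = 4.68 × 10^-4
Kb = x²/(0.654 − x) = 4.68 × 10^-4
Assume x ≪ 0.654: x ≈ √(4.68 × 10^-4 × 0.654) = 1.75 × 10^-2 M
Check: 2.7% ionized — well under 5%, approximation valid.
pOH = 1.76, so pH = 14.00 − pOH = 12.24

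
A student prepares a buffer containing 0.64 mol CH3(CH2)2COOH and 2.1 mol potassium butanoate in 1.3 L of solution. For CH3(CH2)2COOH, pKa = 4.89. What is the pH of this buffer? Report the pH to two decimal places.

Henderson–Hasselbalch: pH = pKa + log([CH3(CH2)2COO-]/[CH3(CH2)2COOH]) = 4.89 + log(2.1/0.64)
pH = 4.89 + (+0.516) = 5.41

pH = 5.41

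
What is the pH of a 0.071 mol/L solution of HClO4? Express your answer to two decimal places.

pH = 1.15

HClO4 is a strong acid and dissociates completely, so [H+] = 0.071 M.
pH = -log(0.071) = 1.15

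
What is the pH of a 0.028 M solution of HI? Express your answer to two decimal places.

pH = 1.55

HI is a strong acid and dissociates completely, so [H+] = 0.028 M.
pH = -log(0.028) = 1.55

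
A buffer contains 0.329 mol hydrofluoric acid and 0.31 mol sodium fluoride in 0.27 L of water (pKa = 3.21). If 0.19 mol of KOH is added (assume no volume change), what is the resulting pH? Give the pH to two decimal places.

pH = 3.77

After neutralization: n(HF) = 0.139 mol, n(F-) = 0.5 mol.
Henderson–Hasselbalch with mole ratio 0.5/0.139: pH = 3.21 + (+0.556)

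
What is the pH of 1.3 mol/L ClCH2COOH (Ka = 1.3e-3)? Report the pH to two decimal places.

pH = 1.39

ClCH2COOH ⇌ ClCH2COO- + H+
Ka = [H+]²/(1.3 − [H+]) = 1.3 × 10^-3
Neglecting [H+] in the denominator: [H+] = √(1.3 × 10^-3 × 1.3) = 4.11 × 10^-2 M
pH = −log[H+] = −log(4.11 × 10^-2) = 1.39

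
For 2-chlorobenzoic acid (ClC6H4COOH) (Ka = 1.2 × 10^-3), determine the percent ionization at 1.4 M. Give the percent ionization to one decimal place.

ClC6H4COOH ⇌ ClC6H4COO- + H+; let x = [H+] at equilibrium.
x ≈ √(Ka·C₀) = √(1.2 × 10^-3 × 1.4) = 4.10 × 10^-2 M
Fraction ionized = 4.10 × 10^-2 / 1.4 = 0.0293 → 2.9%

2.9%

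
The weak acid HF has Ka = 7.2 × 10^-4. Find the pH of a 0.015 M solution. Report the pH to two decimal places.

pH = 2.53

HF ⇌ F- + H+
Ka = [H+]²/(0.015 − [H+]) = 7.2 × 10^-4
[H+] is not negligible relative to C₀; solve [H+]² + 0.00072·[H+] − 1.08e-05 = 0.
[H+] = (−Ka + √(Ka² + 4·Ka·C₀))/2 = 2.95 × 10^-3 M
pH = −log[H+] = −log(2.95 × 10^-3) = 2.53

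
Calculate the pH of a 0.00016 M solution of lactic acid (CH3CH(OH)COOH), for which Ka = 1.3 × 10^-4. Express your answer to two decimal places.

CH3CH(OH)COOH ⇌ CH3CH(OH)COO- + H+
From the ICE table, Ka = [H+]²/(0.00016 − [H+]) = 1.3 × 10^-4.
The 5% rule fails; solving [H+]² + Ka·[H+] − Ka·C₀ = 0 exactly:
[H+] = (−Ka + √(Ka² + 4·Ka·C₀))/2 = 9.32 × 10^-5 M
pH = −log(9.32 × 10^-5) = 4.03

pH = 4.03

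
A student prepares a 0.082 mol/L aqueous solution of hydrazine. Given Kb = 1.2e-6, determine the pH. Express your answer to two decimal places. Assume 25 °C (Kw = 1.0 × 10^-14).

N2H4 + H2O ⇌ N2H5+ + OH-
Kb = [OH-]²/(0.082 − [OH-]) = 1.2 × 10^-6
Since Kb ≪ C₀, [OH-] ≈ √(Kb·C₀) = 3.14 × 10^-4 M.
Check: 0.38% ionized — well under 5%, approximation valid.
pOH = 3.50, so pH = 14.00 − pOH = 10.50

pH = 10.50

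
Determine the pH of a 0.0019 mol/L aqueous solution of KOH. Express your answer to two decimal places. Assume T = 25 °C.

pH = 11.28

KOH is a strong base; [OH-] = 0.0019 M.
pOH = -log(0.0019) = 2.72
pH = 14.00 - 2.72 = 11.28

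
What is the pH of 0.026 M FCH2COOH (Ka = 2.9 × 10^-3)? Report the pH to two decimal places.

FCH2COOH ⇌ FCH2COO- + H+
From the ICE table, Ka = x²/(0.026 − x) = 2.9 × 10^-3.
The 5% rule fails; solving x² + Ka·x − Ka·C₀ = 0 exactly:
x = (−Ka + √(Ka² + 4·Ka·C₀))/2 = 7.35 × 10^-3 M
pH = −log(7.35 × 10^-3) = 2.13

pH = 2.13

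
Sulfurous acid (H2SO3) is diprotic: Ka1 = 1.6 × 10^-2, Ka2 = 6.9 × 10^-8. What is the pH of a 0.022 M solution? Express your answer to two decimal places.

Since Ka1 ≫ Ka2, the first ionization dominates [H+].
Ka1 = x²/(0.022 − x) = 1.6 × 10^-2
Solving the quadratic: x = (−Ka1 + √(Ka1² + 4·Ka1·C₀))/2 = 1.24 × 10^-2 M
pH = −log(1.24 × 10^-2) = 1.91

pH = 1.91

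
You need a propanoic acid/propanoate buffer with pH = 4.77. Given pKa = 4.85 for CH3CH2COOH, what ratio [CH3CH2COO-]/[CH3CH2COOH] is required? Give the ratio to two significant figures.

pH = pKa + log(r) ⇒ log(r) = 4.77 − 4.85 = -0.08
r = [CH3CH2COO-]/[CH3CH2COOH] = 10^(-0.08) = 0.832

ratio = 0.83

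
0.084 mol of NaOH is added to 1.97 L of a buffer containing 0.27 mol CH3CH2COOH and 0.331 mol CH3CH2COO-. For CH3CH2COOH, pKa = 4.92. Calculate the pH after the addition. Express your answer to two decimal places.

pH = 5.27

OH- converts CH3CH2COOH to CH3CH2COO-: CH3CH2COOH → 0.186 mol, CH3CH2COO- → 0.415 mol.
pH = pKa + log([A⁻]/[HA]) = 4.92 + log(0.415/0.186) = 4.92 +0.349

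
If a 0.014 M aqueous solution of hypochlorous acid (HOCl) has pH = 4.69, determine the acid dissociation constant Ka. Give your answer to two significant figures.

[H+] = 10^(-4.69) = 2.04 × 10^-5 M
At equilibrium [HA] = 0.014 − 2.04 × 10^-5 = 1.40 × 10^-2 M
Ka = [H+][A-]/[HA] = (2.04 × 10^-5)² / 1.40 × 10^-2 = 3.0 × 10^-8

Ka = 3.0 × 10^-8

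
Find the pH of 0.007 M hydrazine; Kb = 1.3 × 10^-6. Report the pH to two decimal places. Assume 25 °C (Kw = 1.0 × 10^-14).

pH = 9.98

N2H4 + H2O ⇌ N2H5+ + OH-
Kb = [OH-]²/(0.007 − [OH-]) = 1.3 × 10^-6
Assume [OH-] ≪ 0.007: [OH-] ≈ √(1.3 × 10^-6 × 0.007) = 9.54 × 10^-5 M
([OH-]/C₀ = 1.4% < 5%, so the approximation holds.)
pOH = 4.02, so pH = 14.00 − pOH = 9.98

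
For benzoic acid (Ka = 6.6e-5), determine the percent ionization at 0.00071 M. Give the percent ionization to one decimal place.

26.2%

C6H5COOH ⇌ C6H5COO- + H+; let x = [H+] at equilibrium.
Ka = x²/(C₀ − x); solving the quadratic gives x = 1.86 × 10^-4 M.
Fraction ionized = 1.86 × 10^-4 / 0.00071 = 0.2620 → 26.2%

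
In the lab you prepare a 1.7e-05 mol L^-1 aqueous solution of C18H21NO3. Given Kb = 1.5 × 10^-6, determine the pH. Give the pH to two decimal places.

C18H21NO3 + H2O ⇌ C18H22NO3+ + OH-
Kb = x²/(1.7e-05 − x) = 1.5 × 10^-6
Here C₀/Kb ≈ 11.3, so the small-x approximation fails. Use the quadratic:
x = [−1.5e-06 + √(1.5e-06² + 1.02e-10)]/2 = 4.36 × 10^-6 M
pOH = −log(4.36 × 10^-6) = 5.36; pH = 14.00 − 5.36 = 8.64

pH = 8.64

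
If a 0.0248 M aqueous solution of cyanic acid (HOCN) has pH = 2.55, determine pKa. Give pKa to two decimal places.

[H+] = 10^(-2.55) = 2.82 × 10^-3 M
At equilibrium [HA] = 0.0248 − 2.82 × 10^-3 = 2.20 × 10^-2 M
Ka = [H+][A-]/[HA] = (2.82 × 10^-3)² / 2.20 × 10^-2 = 3.61 × 10^-4
pKa = -log(3.61 × 10^-4) = 3.44

pKa = 3.44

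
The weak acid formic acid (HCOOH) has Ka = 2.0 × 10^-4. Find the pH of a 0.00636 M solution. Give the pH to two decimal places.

HCOOH ⇌ HCOO- + H+
Ka = [H+]²/(0.00636 − [H+]) = 2.0 × 10^-4
The 5% rule fails; solving [H+]² + Ka·[H+] − Ka·C₀ = 0 exactly:
[H+] = (−Ka + √(Ka² + 4·Ka·C₀))/2 = 1.03 × 10^-3 M
pH = −log[H+] = −log(1.03 × 10^-3) = 2.99

pH = 2.99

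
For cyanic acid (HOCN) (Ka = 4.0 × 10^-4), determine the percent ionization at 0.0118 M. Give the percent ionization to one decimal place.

16.8%

HOCN ⇌ OCN- + H+; let x = [H+] at equilibrium.
Ka = x²/(C₀ − x); solving the quadratic gives x = 1.98 × 10^-3 M.
Fraction ionized = 1.98 × 10^-3 / 0.0118 = 0.1678 → 16.8%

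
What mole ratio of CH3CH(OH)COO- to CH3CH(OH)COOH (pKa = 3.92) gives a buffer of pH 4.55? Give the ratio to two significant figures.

pH = pKa + log(r) ⇒ log(r) = 4.55 − 3.92 = +0.63
r = [CH3CH(OH)COO-]/[CH3CH(OH)COOH] = 10^(+0.63) = 4.27

ratio = 4.3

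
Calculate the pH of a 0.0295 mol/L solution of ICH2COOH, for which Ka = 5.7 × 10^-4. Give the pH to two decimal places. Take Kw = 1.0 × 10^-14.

ICH2COOH ⇌ ICH2COO- + H+
Ka = x²/(0.0295 − x) = 5.7 × 10^-4
x is not negligible relative to C₀; solve x² + 0.00057·x − 1.68e-05 = 0.
x = (−Ka + √(Ka² + 4·Ka·C₀))/2 = 3.83 × 10^-3 M
pH = −log(3.83 × 10^-3) = 2.42

pH = 2.42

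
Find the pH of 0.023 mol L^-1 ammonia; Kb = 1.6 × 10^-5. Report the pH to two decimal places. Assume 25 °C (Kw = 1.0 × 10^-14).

pH = 10.78

NH3 + H2O ⇌ NH4+ + OH-
From the ICE table, Kb = [OH-]²/(0.023 − [OH-]) = 1.6 × 10^-5.
Assume [OH-] ≪ 0.023: [OH-] ≈ √(1.6 × 10^-5 × 0.023) = 6.07 × 10^-4 M
pOH = 3.22, so pH = 14.00 − pOH = 10.78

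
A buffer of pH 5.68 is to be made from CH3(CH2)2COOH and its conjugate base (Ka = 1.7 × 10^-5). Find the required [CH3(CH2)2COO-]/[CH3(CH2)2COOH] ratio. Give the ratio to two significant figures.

ratio = 8.1

pKa = -log(1.7 × 10^-5) = 4.770
pH = pKa + log(r) ⇒ log(r) = 5.68 − 4.770 = +0.910
r = [CH3(CH2)2COO-]/[CH3(CH2)2COOH] = 10^(+0.910) = 8.13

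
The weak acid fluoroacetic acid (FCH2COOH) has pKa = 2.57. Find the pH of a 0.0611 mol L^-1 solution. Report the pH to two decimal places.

pH = 1.94

FCH2COOH ⇌ FCH2COO- + H+
Ka = 10^(−2.57) = 2.69 × 10^-3
From the ICE table, Ka = [H+]²/(0.0611 − [H+]) = 2.69 × 10^-3.
Here C₀/Ka ≈ 22.7, so the small-[H+] approximation fails. Use the quadratic:
[H+] = (−Ka + √(Ka² + 4·Ka·C₀))/2 = 1.15 × 10^-2 M
pH = −log[H+] = −log(1.15 × 10^-2) = 1.94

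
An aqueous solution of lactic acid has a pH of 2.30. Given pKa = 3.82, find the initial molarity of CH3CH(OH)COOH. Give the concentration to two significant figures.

[H+] = 10^(-2.30) = 5.01 × 10^-3 M = x
Ka = 10^(−3.82) = 1.51 × 10^-4
Ka = x²/(C₀ − x) ⇒ C₀ = x + x²/Ka
C₀ = 5.01 × 10^-3 + (5.01 × 10^-3)²/(1.51 × 10^-4) = 1.71 × 10^-1 M

C₀ = 1.7 × 10^-1 M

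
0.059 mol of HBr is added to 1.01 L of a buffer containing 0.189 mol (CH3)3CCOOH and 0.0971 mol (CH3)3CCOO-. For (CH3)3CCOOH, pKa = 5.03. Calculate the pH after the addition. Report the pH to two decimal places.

After neutralization: n((CH3)3CCOOH) = 0.248 mol, n((CH3)3CCOO-) = 0.0381 mol.
pH = pKa + log(n_(CH3)3CCOO-/n_(CH3)3CCOOH) = 5.03 + log(0.0381/0.248) = 5.03 + (-0.814)

pH = 4.22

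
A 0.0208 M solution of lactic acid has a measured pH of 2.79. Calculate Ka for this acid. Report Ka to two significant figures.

[H+] = 10^(-2.79) = 1.62 × 10^-3 M
At equilibrium [HA] = 0.0208 − 1.62 × 10^-3 = 1.92 × 10^-2 M
Ka = [H+][A-]/[HA] = (1.62 × 10^-3)² / 1.92 × 10^-2 = 1.4 × 10^-4

Ka = 1.4 × 10^-4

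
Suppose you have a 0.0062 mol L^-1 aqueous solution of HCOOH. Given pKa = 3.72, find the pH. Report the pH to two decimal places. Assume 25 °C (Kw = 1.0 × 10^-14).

HCOOH ⇌ HCOO- + H+
Ka = 10^(−3.72) = 1.91 × 10^-4
Ka = [H+]²/(0.0062 − [H+]) = 1.91 × 10^-4
[H+] is not negligible relative to C₀; solve [H+]² + 0.000191·[H+] − 1.18e-06 = 0.
[H+] = (−Ka + √(Ka² + 4·Ka·C₀))/2 = 9.97 × 10^-4 M
pH = −log[H+] = −log(9.97 × 10^-4) = 3.00

pH = 3.00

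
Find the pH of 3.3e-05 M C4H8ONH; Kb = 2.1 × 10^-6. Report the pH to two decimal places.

C4H8ONH + H2O ⇌ C4H8ONH2+ + OH-
From the ICE table, Kb = [OH-]²/(3.3e-05 − [OH-]) = 2.1 × 10^-6.
The 5% rule fails; solving [OH-]² + Kb·[OH-] − Kb·C₀ = 0 exactly:
[OH-] = [−2.1e-06 + √(2.1e-06² + 2.77e-10)]/2 = 7.34 × 10^-6 M
pOH = −log(7.34 × 10^-6) = 5.13; pH = 14.00 − 5.13 = 8.87

pH = 8.87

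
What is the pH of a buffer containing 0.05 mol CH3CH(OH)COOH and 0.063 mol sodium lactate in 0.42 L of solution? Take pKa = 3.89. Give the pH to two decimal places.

Henderson–Hasselbalch: pH = pKa + log([CH3CH(OH)COO-]/[CH3CH(OH)COOH]) = 3.89 + log(0.063/0.05)
pH = 3.89 + (+0.100) = 3.99

pH = 3.99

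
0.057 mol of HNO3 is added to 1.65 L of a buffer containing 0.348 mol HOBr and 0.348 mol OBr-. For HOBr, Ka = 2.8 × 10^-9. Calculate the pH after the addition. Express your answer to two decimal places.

pH = 8.41

Added H+ converts OBr- to HOBr: HOBr → 0.405 mol, OBr- → 0.291 mol.
pKa = −log(2.8 × 10^-9) = 8.553
Henderson–Hasselbalch with mole ratio 0.291/0.405: pH = 8.553 + (-0.144)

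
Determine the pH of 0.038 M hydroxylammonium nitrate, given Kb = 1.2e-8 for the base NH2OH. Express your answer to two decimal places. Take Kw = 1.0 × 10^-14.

pH = 3.75

NH3OH+ is the conjugate acid of the weak base NH2OH.
Ka = Kw/Kb = 1.0×10^-14 / 1.2 × 10^-8 = 8.33 × 10^-7
Ka = x²/(0.038 − x) = 8.33 × 10^-7
Assume x ≪ 0.038: x ≈ √(8.33 × 10^-7 × 0.038) = 1.78 × 10^-4 M
pH = −log(1.78 × 10^-4) = 3.75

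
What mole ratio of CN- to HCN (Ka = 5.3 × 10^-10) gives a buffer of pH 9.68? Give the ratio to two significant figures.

ratio = 2.5

pKa = -log(5.3 × 10^-10) = 9.276
pH = pKa + log(r) ⇒ log(r) = 9.68 − 9.276 = +0.404
r = [CN-]/[HCN] = 10^(+0.404) = 2.54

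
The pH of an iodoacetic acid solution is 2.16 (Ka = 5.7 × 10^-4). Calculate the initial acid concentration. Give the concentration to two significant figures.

C₀ = 9.1 × 10^-2 M

[H+] = 10^(-2.16) = 6.92 × 10^-3 M = x
Ka = x²/(C₀ − x) ⇒ C₀ = x + x²/Ka
C₀ = 6.92 × 10^-3 + (6.92 × 10^-3)²/(5.7 × 10^-4) = 9.09 × 10^-2 M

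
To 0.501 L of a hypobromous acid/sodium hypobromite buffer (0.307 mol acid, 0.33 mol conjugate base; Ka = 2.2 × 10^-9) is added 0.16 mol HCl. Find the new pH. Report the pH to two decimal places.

Added H+ converts OBr- to HOBr: HOBr → 0.467 mol, OBr- → 0.17 mol.
pKa = −log(2.2 × 10^-9) = 8.658
Henderson–Hasselbalch with mole ratio 0.17/0.467: pH = 8.658 + (-0.439)

pH = 8.22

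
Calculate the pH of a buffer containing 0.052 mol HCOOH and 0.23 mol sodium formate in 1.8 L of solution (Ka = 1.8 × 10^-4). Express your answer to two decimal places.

pH = 4.39

pKa = −log(1.8 × 10^-4) = 3.745
pH = pKa + log([A⁻]/[HA]) = 3.745 + log(0.23/0.052)
pH = 3.745 + (+0.646) = 4.39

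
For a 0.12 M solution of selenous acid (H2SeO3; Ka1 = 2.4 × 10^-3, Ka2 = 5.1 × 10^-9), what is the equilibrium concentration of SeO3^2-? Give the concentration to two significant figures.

First ionization gives [H+] ≈ [HSeO3-] = 1.58 × 10^-2 M.
Second step: Ka2 = [H+][SeO3^2-]/[HSeO3-] ≈ [SeO3^2-] (since [H+] ≈ [HSeO3-]).
So [SeO3^2-] ≈ Ka2.

5.1 × 10^-9 M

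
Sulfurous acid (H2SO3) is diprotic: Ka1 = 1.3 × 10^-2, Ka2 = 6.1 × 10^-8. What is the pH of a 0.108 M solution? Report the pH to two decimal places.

Since Ka1 ≫ Ka2, the first ionization dominates [H+].
Ka1 = x²/(0.108 − x) = 1.3 × 10^-2
Solving the quadratic: x = (−Ka1 + √(Ka1² + 4·Ka1·C₀))/2 = 3.15 × 10^-2 M
pH = −log(3.15 × 10^-2) = 1.50

pH = 1.50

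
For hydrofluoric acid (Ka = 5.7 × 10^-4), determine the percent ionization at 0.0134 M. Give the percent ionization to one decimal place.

18.6%

HF ⇌ F- + H+; let x = [H+] at equilibrium.
Solve x² + 0.00057x − 7.64e-06 = 0 → x = 2.49 × 10^-3 M
Fraction ionized = 2.49 × 10^-3 / 0.0134 = 0.1858 → 18.6%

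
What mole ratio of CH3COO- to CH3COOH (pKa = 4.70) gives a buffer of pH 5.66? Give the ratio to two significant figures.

pH = pKa + log(r) ⇒ log(r) = 5.66 − 4.70 = +0.96
r = [CH3COO-]/[CH3COOH] = 10^(+0.96) = 9.12

ratio = 9.1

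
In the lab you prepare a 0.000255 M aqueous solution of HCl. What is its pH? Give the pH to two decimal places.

pH = 3.59

HCl is a strong acid and dissociates completely, so [H+] = 0.000255 M.
pH = -log(0.000255) = 3.59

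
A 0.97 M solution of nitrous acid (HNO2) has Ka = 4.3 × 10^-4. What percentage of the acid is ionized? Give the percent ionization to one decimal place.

HNO2 ⇌ NO2- + H+; let x = [H+] at equilibrium.
x ≈ √(Ka·C₀) = √(4.3 × 10^-4 × 0.97) = 2.04 × 10^-2 M
Fraction ionized = 2.04 × 10^-2 / 0.97 = 0.0210 → 2.1%

2.1%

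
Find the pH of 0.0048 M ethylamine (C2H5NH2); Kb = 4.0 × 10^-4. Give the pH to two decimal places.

pH = 11.08

C2H5NH2 + H2O ⇌ C2H5NH3+ + OH-
Let x = [OH-] at equilibrium. Kb = x²/(0.0048 − x).
x is not negligible relative to C₀; solve x² + 0.0004·x − 1.92e-06 = 0.
x = (−Kb + √(Kb² + 4·Kb·C₀))/2 = 1.20 × 10^-3 M
pOH = −log(1.20 × 10^-3) = 2.92; pH = 14.00 − 2.92 = 11.08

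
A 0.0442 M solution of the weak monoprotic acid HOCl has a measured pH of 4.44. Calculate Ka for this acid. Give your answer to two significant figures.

[H+] = 10^(-4.44) = 3.63 × 10^-5 M
At equilibrium [HA] = 0.0442 − 3.63 × 10^-5 = 4.42 × 10^-2 M
Ka = [H+][A-]/[HA] = (3.63 × 10^-5)² / 4.42 × 10^-2 = 3.0 × 10^-8

Ka = 3.0 × 10^-8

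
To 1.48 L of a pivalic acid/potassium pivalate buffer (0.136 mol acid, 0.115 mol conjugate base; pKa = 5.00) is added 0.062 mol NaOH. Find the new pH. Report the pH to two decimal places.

pH = 5.38

OH- converts (CH3)3CCOOH to (CH3)3CCOO-: (CH3)3CCOOH → 0.074 mol, (CH3)3CCOO- → 0.177 mol.
Henderson–Hasselbalch with mole ratio 0.177/0.074: pH = 5.00 + (+0.379)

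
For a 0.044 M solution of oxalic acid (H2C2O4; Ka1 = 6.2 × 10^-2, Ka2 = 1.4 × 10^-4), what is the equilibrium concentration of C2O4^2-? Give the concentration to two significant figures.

1.4 × 10^-4 M

First ionization gives [H+] ≈ [HC2O4-] = 2.97 × 10^-2 M.
Second step: Ka2 = [H+][C2O4^2-]/[HC2O4-] ≈ [C2O4^2-] (since [H+] ≈ [HC2O4-]).
So [C2O4^2-] ≈ Ka2.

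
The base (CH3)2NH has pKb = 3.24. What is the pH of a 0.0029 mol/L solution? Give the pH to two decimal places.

pH = 11.02

(CH3)2NH + H2O ⇌ (CH3)2NH2+ + OH-
Kb = 10^(−3.24) = 5.75 × 10^-4
From the ICE table, Kb = x²/(0.0029 − x) = 5.75 × 10^-4.
Here C₀/Kb ≈ 5.04, so the small-x approximation fails. Use the quadratic:
x = (−Kb + √(Kb² + 4·Kb·C₀))/2 = 1.04 × 10^-3 M
pOH = 2.98, so pH = 14.00 − pOH = 11.02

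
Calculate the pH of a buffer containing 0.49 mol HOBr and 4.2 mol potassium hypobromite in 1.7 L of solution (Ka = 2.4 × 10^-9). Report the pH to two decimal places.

pH = 9.55

pKa = −log(2.4 × 10^-9) = 8.620
Henderson–Hasselbalch: pH = pKa + log([OBr-]/[HOBr]) = 8.620 + log(4.2/0.49)
pH = 8.620 + (+0.933) = 9.55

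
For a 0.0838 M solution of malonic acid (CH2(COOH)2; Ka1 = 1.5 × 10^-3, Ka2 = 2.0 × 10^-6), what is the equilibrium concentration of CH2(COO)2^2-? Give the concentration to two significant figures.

First ionization gives [H+] ≈ [CH2(COOH)COO-] = 1.05 × 10^-2 M.
Second step: Ka2 = [H+][CH2(COO)2^2-]/[CH2(COOH)COO-] ≈ [CH2(COO)2^2-] (since [H+] ≈ [CH2(COOH)COO-]).
So [CH2(COO)2^2-] ≈ Ka2.

2.0 × 10^-6 M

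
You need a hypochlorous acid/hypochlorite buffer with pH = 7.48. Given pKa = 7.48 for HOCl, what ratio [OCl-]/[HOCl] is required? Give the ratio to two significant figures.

pH = pKa + log(r) ⇒ log(r) = 7.48 − 7.48 = +0.00
r = [OCl-]/[HOCl] = 10^(+0.00) = 1

ratio = 1.0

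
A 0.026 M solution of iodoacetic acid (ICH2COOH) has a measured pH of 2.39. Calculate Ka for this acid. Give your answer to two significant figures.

Ka = 7.6 × 10^-4

[H+] = 10^(-2.39) = 4.07 × 10^-3 M
At equilibrium [HA] = 0.026 − 4.07 × 10^-3 = 2.19 × 10^-2 M
Ka = [H+][A-]/[HA] = (4.07 × 10^-3)² / 2.19 × 10^-2 = 7.6 × 10^-4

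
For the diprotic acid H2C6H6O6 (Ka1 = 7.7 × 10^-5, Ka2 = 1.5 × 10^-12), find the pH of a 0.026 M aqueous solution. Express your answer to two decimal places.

Since Ka1 ≫ Ka2, the first ionization dominates [H+].
Ka1 = x²/(0.026 − x) = 7.7 × 10^-5
Solving the quadratic: x = (−Ka1 + √(Ka1² + 4·Ka1·C₀))/2 = 1.38 × 10^-3 M
pH = −log(1.38 × 10^-3) = 2.86

pH = 2.86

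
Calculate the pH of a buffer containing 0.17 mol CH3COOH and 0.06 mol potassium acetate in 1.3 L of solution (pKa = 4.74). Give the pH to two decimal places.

pH = 4.29

Henderson–Hasselbalch: pH = pKa + log([CH3COO-]/[CH3COOH]) = 4.74 + log(0.06/0.17)
pH = 4.74 + (-0.452) = 4.29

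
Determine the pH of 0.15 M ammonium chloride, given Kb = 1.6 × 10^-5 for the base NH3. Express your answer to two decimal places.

pH = 5.01

NH4+ is the conjugate acid of the weak base NH3.
Ka = Kw/Kb = 1.0×10^-14 / 1.6 × 10^-5 = 6.25 × 10^-10
From the ICE table, Ka = x²/(0.15 − x) = 6.25 × 10^-10.
Assume x ≪ 0.15: x ≈ √(6.25 × 10^-10 × 0.15) = 9.68 × 10^-6 M
pH = −log(9.68 × 10^-6) = 5.01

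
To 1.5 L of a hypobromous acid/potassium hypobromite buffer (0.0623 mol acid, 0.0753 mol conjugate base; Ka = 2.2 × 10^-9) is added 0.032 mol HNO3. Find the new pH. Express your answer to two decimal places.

pH = 8.32

After neutralization: n(HOBr) = 0.0943 mol, n(OBr-) = 0.0433 mol.
pKa = −log(2.2 × 10^-9) = 8.658
Henderson–Hasselbalch with mole ratio 0.0433/0.0943: pH = 8.658 + (-0.338)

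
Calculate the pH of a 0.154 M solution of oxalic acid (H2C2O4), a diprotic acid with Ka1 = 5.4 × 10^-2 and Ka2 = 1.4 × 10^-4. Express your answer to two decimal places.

Ka1 ≫ Ka2, so treat the first dissociation as the only significant source of H+.
Ka1 = x²/(0.154 − x) = 5.4 × 10^-2
Solving the quadratic: x = (−Ka1 + √(Ka1² + 4·Ka1·C₀))/2 = 6.81 × 10^-2 M
pH = −log(6.81 × 10^-2) = 1.17

pH = 1.17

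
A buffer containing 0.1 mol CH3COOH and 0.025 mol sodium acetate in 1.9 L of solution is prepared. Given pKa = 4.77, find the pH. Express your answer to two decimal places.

Henderson–Hasselbalch: pH = pKa + log([CH3COO-]/[CH3COOH]) = 4.77 + log(0.025/0.1)
pH = 4.77 + (-0.602) = 4.17

pH = 4.17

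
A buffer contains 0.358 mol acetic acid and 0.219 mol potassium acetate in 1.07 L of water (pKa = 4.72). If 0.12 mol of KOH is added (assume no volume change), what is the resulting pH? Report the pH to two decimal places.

OH- converts CH3COOH to CH3COO-: CH3COOH → 0.238 mol, CH3COO- → 0.339 mol.
pH = pKa + log(n_CH3COO-/n_CH3COOH) = 4.72 + log(0.339/0.238) = 4.72 + (+0.154)

pH = 4.87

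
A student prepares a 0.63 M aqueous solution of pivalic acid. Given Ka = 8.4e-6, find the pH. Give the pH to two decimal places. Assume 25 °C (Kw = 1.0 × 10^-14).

(CH3)3CCOOH ⇌ (CH3)3CCOO- + H+
Let x = [H+] at equilibrium. Ka = x²/(0.63 − x).
Since Ka ≪ C₀, x ≈ √(Ka·C₀) = 2.30 × 10^-3 M.
pH = −log[H+] = −log(2.30 × 10^-3) = 2.64

pH = 2.64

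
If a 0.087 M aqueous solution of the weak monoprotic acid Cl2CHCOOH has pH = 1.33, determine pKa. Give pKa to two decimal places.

[H+] = 10^(-1.33) = 4.68 × 10^-2 M
At equilibrium [HA] = 0.087 − 4.68 × 10^-2 = 4.02 × 10^-2 M
Ka = [H+][A-]/[HA] = (4.68 × 10^-2)² / 4.02 × 10^-2 = 5.45 × 10^-2
pKa = -log(5.45 × 10^-2) = 1.26

pKa = 1.26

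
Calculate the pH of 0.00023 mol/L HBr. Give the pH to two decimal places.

HBr is a strong acid and dissociates completely, so [H+] = 0.00023 M.
pH = -log(0.00023) = 3.64

pH = 3.64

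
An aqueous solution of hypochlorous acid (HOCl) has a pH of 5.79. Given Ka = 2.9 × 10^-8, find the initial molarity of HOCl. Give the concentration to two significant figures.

C₀ = 9.2 × 10^-5 M

[H+] = 10^(-5.79) = 1.62 × 10^-6 M = x
Ka = x²/(C₀ − x) ⇒ C₀ = x + x²/Ka
C₀ = 1.62 × 10^-6 + (1.62 × 10^-6)²/(2.9 × 10^-8) = 9.21 × 10^-5 M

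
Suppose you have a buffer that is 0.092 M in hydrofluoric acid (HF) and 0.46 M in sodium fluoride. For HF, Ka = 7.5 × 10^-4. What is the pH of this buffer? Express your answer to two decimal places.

pKa = −log(7.5 × 10^-4) = 3.125
pH = pKa + log([A⁻]/[HA]) = 3.125 + log(0.46/0.092)
pH = 3.125 + (+0.699) = 3.82

pH = 3.82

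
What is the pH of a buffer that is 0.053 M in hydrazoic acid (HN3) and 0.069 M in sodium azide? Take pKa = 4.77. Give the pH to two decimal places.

pH = 4.88

Using pH = pKa + log([base]/[acid]) with [base]/[acid] = 0.069/0.053:
pH = 4.77 + (+0.115) = 4.88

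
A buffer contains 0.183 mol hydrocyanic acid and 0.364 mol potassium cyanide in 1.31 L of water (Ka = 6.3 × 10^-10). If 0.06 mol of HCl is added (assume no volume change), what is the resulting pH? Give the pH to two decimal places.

pH = 9.30

After neutralization: n(HCN) = 0.243 mol, n(CN-) = 0.304 mol.
pKa = −log(6.3 × 10^-10) = 9.201
pH = pKa + log(n_CN-/n_HCN) = 9.201 + log(0.304/0.243) = 9.201 + (+0.097)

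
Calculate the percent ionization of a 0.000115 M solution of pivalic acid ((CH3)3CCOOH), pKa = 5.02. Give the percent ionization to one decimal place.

25.0%

(CH3)3CCOOH ⇌ (CH3)3CCOO- + H+; let x = [H+] at equilibrium.
Ka = 10^(−5.02) = 9.55 × 10^-6
Solve x² + 9.55e-06x − 1.1e-09 = 0 → x = 2.87 × 10^-5 M
% ionization = x/C₀ × 100% = 2.87 × 10^-5/0.000115 × 100% = 25.0%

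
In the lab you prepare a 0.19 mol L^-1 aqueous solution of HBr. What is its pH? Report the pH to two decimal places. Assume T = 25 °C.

HBr is a strong acid and dissociates completely, so [H+] = 0.19 M.
pH = -log(0.19) = 0.72

pH = 0.72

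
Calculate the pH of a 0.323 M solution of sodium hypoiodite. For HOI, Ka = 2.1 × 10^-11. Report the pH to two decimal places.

OI- is the conjugate base of the weak acid HOI.
Kb = Kw/Ka = 1.0×10^-14 / 2.1 × 10^-11 = 4.76 × 10^-4
From the ICE table, Kb = [OH-]²/(0.323 − [OH-]) = 4.76 × 10^-4.
Since Kb ≪ C₀, [OH-] ≈ √(Kb·C₀) = 1.24 × 10^-2 M.
Check: 3.8% ionized — well under 5%, approximation valid.
pOH = −log(1.24 × 10^-2) = 1.91; pH = 14.00 − 1.91 = 12.09

pH = 12.09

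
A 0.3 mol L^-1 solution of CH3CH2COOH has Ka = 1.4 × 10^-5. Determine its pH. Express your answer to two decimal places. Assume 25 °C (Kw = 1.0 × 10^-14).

CH3CH2COOH ⇌ CH3CH2COO- + H+
Let x = [H+] at equilibrium. Ka = x²/(0.3 − x).
Assume x ≪ 0.3: x ≈ √(1.4 × 10^-5 × 0.3) = 2.05 × 10^-3 M
Check: 0.68% ionized — well under 5%, approximation valid.
pH = −log[H+] = −log(2.05 × 10^-3) = 2.69

pH = 2.69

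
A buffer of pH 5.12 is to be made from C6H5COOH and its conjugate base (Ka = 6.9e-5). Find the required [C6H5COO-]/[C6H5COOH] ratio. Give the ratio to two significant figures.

pKa = -log(6.9 × 10^-5) = 4.161
pH = pKa + log(r) ⇒ log(r) = 5.12 − 4.161 = +0.959
r = [C6H5COO-]/[C6H5COOH] = 10^(+0.959) = 9.1

ratio = 9.1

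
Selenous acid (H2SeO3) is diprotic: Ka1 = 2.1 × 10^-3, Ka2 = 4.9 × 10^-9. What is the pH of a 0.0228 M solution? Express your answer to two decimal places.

pH = 2.23

Ka1 ≫ Ka2, so treat the first dissociation as the only significant source of H+.
Ka1 = x²/(0.0228 − x) = 2.1 × 10^-3
Solving the quadratic: x = (−Ka1 + √(Ka1² + 4·Ka1·C₀))/2 = 5.95 × 10^-3 M
pH = −log(5.95 × 10^-3) = 2.23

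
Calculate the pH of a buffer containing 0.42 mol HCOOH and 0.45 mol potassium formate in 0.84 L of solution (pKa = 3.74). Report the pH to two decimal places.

pH = 3.77

Henderson–Hasselbalch: pH = pKa + log([HCOO-]/[HCOOH]) = 3.74 + log(0.45/0.42)
pH = 3.74 + (+0.030) = 3.77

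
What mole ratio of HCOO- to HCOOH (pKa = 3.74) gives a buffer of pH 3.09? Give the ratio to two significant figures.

pH = pKa + log(r) ⇒ log(r) = 3.09 − 3.74 = -0.65
r = [HCOO-]/[HCOOH] = 10^(-0.65) = 0.224

ratio = 0.22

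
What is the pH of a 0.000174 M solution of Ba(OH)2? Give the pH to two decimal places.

Ba(OH)2 is a strong base (each formula unit releases 2 OH-); [OH-] = 0.000348 M.
pOH = -log(0.000348) = 3.46
pH = 14.00 - 3.46 = 10.54

pH = 10.54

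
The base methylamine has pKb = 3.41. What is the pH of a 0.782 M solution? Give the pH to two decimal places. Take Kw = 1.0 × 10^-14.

pH = 12.24

CH3NH2 + H2O ⇌ CH3NH3+ + OH-
Kb = 10^(−3.41) = 3.89 × 10^-4
Kb = [OH-]²/(0.782 − [OH-]) = 3.89 × 10^-4
Neglecting [OH-] in the denominator: [OH-] = √(3.89 × 10^-4 × 0.782) = 1.74 × 10^-2 M
pOH = −log(1.74 × 10^-2) = 1.76; pH = 14.00 − 1.76 = 12.24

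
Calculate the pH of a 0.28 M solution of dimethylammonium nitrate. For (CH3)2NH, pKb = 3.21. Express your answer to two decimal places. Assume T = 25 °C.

(CH3)2NH2+ is the conjugate acid of the weak base (CH3)2NH.
Kb = 10^(−3.21) = 6.17 × 10^-4
Ka = Kw/Kb = 1.0×10^-14 / 6.17 × 10^-4 = 1.62 × 10^-11
From the ICE table, Ka = [H+]²/(0.28 − [H+]) = 1.62 × 10^-11.
Assume [H+] ≪ 0.28: [H+] ≈ √(1.62 × 10^-11 × 0.28) = 2.13 × 10^-6 M
Check: 0.00076% ionized — well under 5%, approximation valid.
pH = −log(2.13 × 10^-6) = 5.67

pH = 5.67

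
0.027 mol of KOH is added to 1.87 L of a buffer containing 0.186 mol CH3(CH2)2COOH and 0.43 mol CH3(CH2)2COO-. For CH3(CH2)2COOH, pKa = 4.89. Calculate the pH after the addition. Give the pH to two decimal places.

pH = 5.35

OH- converts CH3(CH2)2COOH to CH3(CH2)2COO-: CH3(CH2)2COOH → 0.159 mol, CH3(CH2)2COO- → 0.457 mol.
pH = pKa + log([A⁻]/[HA]) = 4.89 + log(0.457/0.159) = 4.89 +0.459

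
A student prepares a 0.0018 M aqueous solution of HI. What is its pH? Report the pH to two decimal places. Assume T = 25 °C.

HI is a strong acid and dissociates completely, so [H+] = 0.0018 M.
pH = -log(0.0018) = 2.74

pH = 2.74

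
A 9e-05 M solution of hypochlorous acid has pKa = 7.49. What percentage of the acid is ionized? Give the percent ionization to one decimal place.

HOCl ⇌ OCl- + H+; let x = [H+] at equilibrium.
Ka = 10^(−7.49) = 3.24 × 10^-8
x ≈ √(Ka·C₀) = √(3.24 × 10^-8 × 9e-05) = 1.71 × 10^-6 M
Fraction ionized = 1.71 × 10^-6 / 9e-05 = 0.0190 → 1.9%

1.9%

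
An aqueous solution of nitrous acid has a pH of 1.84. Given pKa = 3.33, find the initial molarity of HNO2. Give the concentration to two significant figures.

C₀ = 4.6 × 10^-1 M

[H+] = 10^(-1.84) = 1.45 × 10^-2 M = x
Ka = 10^(−3.33) = 4.68 × 10^-4
Ka = x²/(C₀ − x) ⇒ C₀ = x + x²/Ka
C₀ = 1.45 × 10^-2 + (1.45 × 10^-2)²/(4.68 × 10^-4) = 4.64 × 10^-1 M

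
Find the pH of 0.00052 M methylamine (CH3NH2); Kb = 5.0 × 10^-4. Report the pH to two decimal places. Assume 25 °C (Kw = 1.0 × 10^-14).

CH3NH2 + H2O ⇌ CH3NH3+ + OH-
From the ICE table, Kb = x²/(0.00052 − x) = 5.0 × 10^-4.
Here C₀/Kb ≈ 1.04, so the small-x approximation fails. Use the quadratic:
x = [−0.0005 + √(0.0005² + 1.04e-06)]/2 = 3.18 × 10^-4 M
pOH = −log(3.18 × 10^-4) = 3.50; pH = 14.00 − 3.50 = 10.50

pH = 10.50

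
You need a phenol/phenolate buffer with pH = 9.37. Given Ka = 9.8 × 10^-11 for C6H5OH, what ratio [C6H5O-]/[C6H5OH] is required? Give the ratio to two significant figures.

ratio = 0.23

pKa = -log(9.8 × 10^-11) = 10.009
pH = pKa + log(r) ⇒ log(r) = 9.37 − 10.009 = -0.639
r = [C6H5O-]/[C6H5OH] = 10^(-0.639) = 0.23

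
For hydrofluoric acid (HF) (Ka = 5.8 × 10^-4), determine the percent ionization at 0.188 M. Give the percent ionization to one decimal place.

5.4%

HF ⇌ F- + H+; let x = [H+] at equilibrium.
Solve x² + 0.00058x − 0.000109 = 0 → x = 1.02 × 10^-2 M
% ionization = x/C₀ × 100% = 1.02 × 10^-2/0.188 × 100% = 5.4%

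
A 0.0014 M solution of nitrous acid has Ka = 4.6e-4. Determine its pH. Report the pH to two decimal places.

HNO2 ⇌ NO2- + H+
From the ICE table, Ka = [H+]²/(0.0014 − [H+]) = 4.6 × 10^-4.
The 5% rule fails; solving [H+]² + Ka·[H+] − Ka·C₀ = 0 exactly:
[H+] = (−Ka + √(Ka² + 4·Ka·C₀))/2 = 6.05 × 10^-4 M
pH = −log[H+] = −log(6.05 × 10^-4) = 3.22

pH = 3.22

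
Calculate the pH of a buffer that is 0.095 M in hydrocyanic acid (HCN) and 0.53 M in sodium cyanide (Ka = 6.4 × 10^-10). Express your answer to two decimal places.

pKa = −log(6.4 × 10^-10) = 9.194
Henderson–Hasselbalch: pH = pKa + log([CN-]/[HCN]) = 9.194 + log(0.53/0.095)
pH = 9.194 + (+0.747) = 9.94

pH = 9.94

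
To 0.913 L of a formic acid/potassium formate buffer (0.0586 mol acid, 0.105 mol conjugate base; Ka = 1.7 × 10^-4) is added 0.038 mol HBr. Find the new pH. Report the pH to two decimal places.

Added H+ converts HCOO- to HCOOH: HCOOH → 0.0966 mol, HCOO- → 0.067 mol.
pKa = −log(1.7 × 10^-4) = 3.770
pH = pKa + log([A⁻]/[HA]) = 3.770 + log(0.067/0.0966) = 3.770 -0.159

pH = 3.61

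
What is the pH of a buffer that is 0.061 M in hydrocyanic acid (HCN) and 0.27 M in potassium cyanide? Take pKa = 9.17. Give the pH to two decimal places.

pH = 9.82

pH = pKa + log([A⁻]/[HA]) = 9.17 + log(0.27/0.061)
pH = 9.17 + (+0.646) = 9.82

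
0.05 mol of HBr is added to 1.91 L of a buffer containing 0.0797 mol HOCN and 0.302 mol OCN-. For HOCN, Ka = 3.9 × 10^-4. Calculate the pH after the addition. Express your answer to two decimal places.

After neutralization: n(HOCN) = 0.13 mol, n(OCN-) = 0.252 mol.
pKa = −log(3.9 × 10^-4) = 3.409
pH = pKa + log([A⁻]/[HA]) = 3.409 + log(0.252/0.13) = 3.409 +0.287

pH = 3.70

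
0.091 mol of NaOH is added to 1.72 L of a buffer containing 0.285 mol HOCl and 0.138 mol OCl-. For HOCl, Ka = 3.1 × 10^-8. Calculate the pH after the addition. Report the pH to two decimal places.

pH = 7.58

After neutralization: n(HOCl) = 0.194 mol, n(OCl-) = 0.229 mol.
pKa = −log(3.1 × 10^-8) = 7.509
Henderson–Hasselbalch with mole ratio 0.229/0.194: pH = 7.509 + (+0.072)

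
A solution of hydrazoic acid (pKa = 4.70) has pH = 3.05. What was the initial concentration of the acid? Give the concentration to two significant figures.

[H+] = 10^(-3.05) = 8.91 × 10^-4 M = x
Ka = 10^(−4.70) = 2.00 × 10^-5
Ka = x²/(C₀ − x) ⇒ C₀ = x + x²/Ka
C₀ = 8.91 × 10^-4 + (8.91 × 10^-4)²/(2.00 × 10^-5) = 4.06 × 10^-2 M

C₀ = 4.1 × 10^-2 M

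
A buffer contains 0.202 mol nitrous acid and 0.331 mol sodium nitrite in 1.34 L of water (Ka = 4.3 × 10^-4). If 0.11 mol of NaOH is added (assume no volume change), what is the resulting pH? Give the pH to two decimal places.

pH = 4.05

OH- converts HNO2 to NO2-: HNO2 → 0.092 mol, NO2- → 0.441 mol.
pKa = −log(4.3 × 10^-4) = 3.367
pH = pKa + log(n_NO2-/n_HNO2) = 3.367 + log(0.441/0.092) = 3.367 + (+0.681)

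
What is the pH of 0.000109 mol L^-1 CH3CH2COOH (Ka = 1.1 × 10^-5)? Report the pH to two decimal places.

CH3CH2COOH ⇌ CH3CH2COO- + H+
Ka = x²/(0.000109 − x) = 1.1 × 10^-5
Here C₀/Ka ≈ 9.91, so the small-x approximation fails. Use the quadratic:
x = (−Ka + √(Ka² + 4·Ka·C₀))/2 = 2.96 × 10^-5 M
pH = −log[H+] = −log(2.96 × 10^-5) = 4.53

pH = 4.53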